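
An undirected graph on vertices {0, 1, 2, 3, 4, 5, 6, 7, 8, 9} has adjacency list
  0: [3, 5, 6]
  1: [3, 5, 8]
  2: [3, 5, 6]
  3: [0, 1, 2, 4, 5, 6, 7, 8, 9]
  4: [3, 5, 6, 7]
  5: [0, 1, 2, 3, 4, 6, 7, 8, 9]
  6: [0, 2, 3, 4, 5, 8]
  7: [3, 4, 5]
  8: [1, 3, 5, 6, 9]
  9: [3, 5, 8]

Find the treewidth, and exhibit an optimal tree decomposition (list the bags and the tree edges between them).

Each bag holds 4 vertices, so the decomposition has width 3, which upper-bounds the treewidth. Conversely, {1, 3, 5, 8} is a clique of size 4, and the vertices of any clique must share a bag in every tree decomposition; so some bag has ≥ 4 vertices and tw(G) ≥ 3. Therefore the treewidth is 3.

Treewidth 3.
One optimal decomposition is:
Bags: B1 = {3, 5, 6, 8}  B2 = {1, 3, 5, 8}  B3 = {3, 5, 8, 9}  B4 = {3, 4, 5, 6}  B5 = {2, 3, 5, 6}  B6 = {0, 3, 5, 6}  B7 = {3, 4, 5, 7}
Tree: B1–B2, B2–B3, B1–B4, B1–B5, B5–B6, B4–B7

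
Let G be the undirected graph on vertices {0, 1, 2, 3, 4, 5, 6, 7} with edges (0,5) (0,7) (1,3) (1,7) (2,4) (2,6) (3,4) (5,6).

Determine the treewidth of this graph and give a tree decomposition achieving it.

Treewidth 2.
One such decomposition:
Bags: B1 = {2, 5, 6}  B2 = {0, 2, 5}  B3 = {0, 2, 7}  B4 = {1, 2, 7}  B5 = {1, 2, 3}  B6 = {2, 3, 4}
Tree: B1–B2, B2–B3, B3–B4, B4–B5, B5–B6

The largest bag has 3 vertices, giving width 2; this decomposition certifies tw(G) ≤ 2. Since 2–6–5–0–7–1–3–4–2 is a cycle in G, G is not acyclic. Forests are exactly the graphs of treewidth ≤ 1, so tw(G) ≥ 2. Hence tw(G) = 2 exactly.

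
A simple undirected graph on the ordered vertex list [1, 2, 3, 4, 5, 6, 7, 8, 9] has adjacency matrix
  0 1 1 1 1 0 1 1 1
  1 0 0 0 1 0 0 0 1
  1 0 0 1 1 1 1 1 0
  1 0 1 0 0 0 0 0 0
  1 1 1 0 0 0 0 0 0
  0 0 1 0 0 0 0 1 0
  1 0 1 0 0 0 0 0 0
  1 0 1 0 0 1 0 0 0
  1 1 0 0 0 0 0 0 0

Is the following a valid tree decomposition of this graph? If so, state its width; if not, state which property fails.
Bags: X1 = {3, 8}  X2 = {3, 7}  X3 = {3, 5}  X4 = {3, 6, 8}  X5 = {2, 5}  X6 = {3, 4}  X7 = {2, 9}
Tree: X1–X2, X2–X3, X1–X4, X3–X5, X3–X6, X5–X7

No — vertex 1 appears in no bag.

A tree decomposition must satisfy three properties: every vertex lies in some bag; for every edge, both endpoints lie together in some bag; and for every vertex, the bags containing it form a connected subtree. Here vertex 1 appears in no bag, so the decomposition is invalid.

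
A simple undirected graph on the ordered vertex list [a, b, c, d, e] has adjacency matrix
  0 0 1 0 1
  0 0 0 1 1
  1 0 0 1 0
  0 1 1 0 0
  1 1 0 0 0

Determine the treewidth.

A width-2 tree decomposition is:
Bags: B1 = {b, c, d}  B2 = {b, c, e}  B3 = {a, c, e}
Tree: B1–B2, B2–B3
Each bag holds 3 vertices, so the decomposition has width 2, which upper-bounds the treewidth. For the lower bound, G contains the cycle c–d–b–e–a–c, so G is not a forest; only forests have treewidth ≤ 1, hence tw(G) ≥ 2. Combining the bounds, tw(G) = 2.

2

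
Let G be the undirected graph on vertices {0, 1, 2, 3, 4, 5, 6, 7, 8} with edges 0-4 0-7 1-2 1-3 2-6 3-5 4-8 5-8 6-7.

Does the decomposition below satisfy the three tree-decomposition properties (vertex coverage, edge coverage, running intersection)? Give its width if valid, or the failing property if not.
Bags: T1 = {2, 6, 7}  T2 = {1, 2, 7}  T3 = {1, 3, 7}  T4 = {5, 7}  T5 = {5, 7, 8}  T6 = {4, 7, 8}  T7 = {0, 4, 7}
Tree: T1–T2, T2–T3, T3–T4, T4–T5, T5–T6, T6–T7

A tree decomposition must satisfy three properties: every vertex lies in some bag; for every edge, both endpoints lie together in some bag; and for every vertex, the bags containing it form a connected subtree. Here edge (3,5) lies in no bag, so the decomposition is invalid.

No — edge (3,5) lies in no bag.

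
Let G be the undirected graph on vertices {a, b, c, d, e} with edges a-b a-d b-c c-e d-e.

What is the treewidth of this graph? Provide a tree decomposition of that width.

Every bag has size at most 3, so the width is 3 − 1 = 2 and tw(G) ≤ 2. Since b–a–d–e–c–b is a cycle in G, G is not acyclic. Forests are exactly the graphs of treewidth ≤ 1, so tw(G) ≥ 2. Hence tw(G) = 2 exactly.

Treewidth 2.
One such decomposition:
Bags: B1 = {a, b, d}  B2 = {b, d, e}  B3 = {b, c, e}
Tree: B1–B2, B2–B3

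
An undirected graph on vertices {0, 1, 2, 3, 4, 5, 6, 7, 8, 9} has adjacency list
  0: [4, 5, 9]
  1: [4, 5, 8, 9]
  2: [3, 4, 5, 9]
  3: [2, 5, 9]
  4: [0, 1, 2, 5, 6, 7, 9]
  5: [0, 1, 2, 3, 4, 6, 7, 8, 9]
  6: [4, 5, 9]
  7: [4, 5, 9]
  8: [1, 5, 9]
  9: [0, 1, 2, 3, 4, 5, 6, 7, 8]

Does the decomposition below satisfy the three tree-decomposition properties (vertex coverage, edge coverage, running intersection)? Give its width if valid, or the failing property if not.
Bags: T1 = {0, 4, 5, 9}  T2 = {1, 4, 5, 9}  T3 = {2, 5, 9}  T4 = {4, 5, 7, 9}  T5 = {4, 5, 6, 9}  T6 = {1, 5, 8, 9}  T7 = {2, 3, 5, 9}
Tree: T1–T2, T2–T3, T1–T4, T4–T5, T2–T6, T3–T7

No — edge (4,2) lies in no bag.

A tree decomposition must satisfy three properties: every vertex lies in some bag; for every edge, both endpoints lie together in some bag; and for every vertex, the bags containing it form a connected subtree. Here edge (4,2) lies in no bag, so the decomposition is invalid.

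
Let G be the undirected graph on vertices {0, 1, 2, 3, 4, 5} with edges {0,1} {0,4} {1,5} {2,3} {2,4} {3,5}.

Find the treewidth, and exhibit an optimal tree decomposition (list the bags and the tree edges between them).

Each bag holds 3 vertices, so the decomposition has width 2, which upper-bounds the treewidth. Since 4–0–1–5–3–2–4 is a cycle in G, G is not acyclic. Forests are exactly the graphs of treewidth ≤ 1, so tw(G) ≥ 2. Combining the bounds, tw(G) = 2.

Treewidth 2.
One optimal decomposition is:
Bags: B1 = {0, 1, 4}  B2 = {1, 4, 5}  B3 = {3, 4, 5}  B4 = {2, 3, 4}
Tree: B1–B2, B2–B3, B3–B4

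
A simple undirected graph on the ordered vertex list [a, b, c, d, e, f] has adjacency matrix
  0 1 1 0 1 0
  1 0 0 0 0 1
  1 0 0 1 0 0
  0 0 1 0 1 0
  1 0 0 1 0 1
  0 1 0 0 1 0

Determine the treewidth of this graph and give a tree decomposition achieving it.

Treewidth 2.
One optimal decomposition is:
Bags: B1 = {a, b, f}  B2 = {a, e, f}  B3 = {a, c, e}  B4 = {c, d, e}
Tree: B1–B2, B2–B3, B3–B4

Each bag holds 3 vertices, so the decomposition has width 2, which upper-bounds the treewidth. The edges b–f–e–a–b form a cycle, so G is not a tree and its treewidth is at least 2. Hence tw(G) = 2 exactly.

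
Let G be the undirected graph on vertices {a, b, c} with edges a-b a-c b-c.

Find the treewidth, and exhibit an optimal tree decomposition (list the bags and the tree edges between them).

With just one bag of size 3, the width is 3 − 1 = 2, so tw(G) ≤ 2. Conversely, {a, b, c} is a clique of size 3, and the vertices of any clique must share a bag in every tree decomposition; so some bag has ≥ 3 vertices and tw(G) ≥ 2. The upper and lower bounds meet at 2, so that is the treewidth.

Treewidth 2.
One such decomposition:
Bags: B1 = {a, b, c}
Tree: (single bag)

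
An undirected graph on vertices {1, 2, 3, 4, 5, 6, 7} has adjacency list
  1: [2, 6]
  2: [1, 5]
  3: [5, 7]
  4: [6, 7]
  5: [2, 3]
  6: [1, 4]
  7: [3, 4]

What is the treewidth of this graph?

2

A width-2 tree decomposition is:
Bags: B1 = {2, 3, 5}  B2 = {2, 3, 7}  B3 = {2, 4, 7}  B4 = {2, 4, 6}  B5 = {1, 2, 6}
Tree: B1–B2, B2–B3, B3–B4, B4–B5
Every bag has size at most 3, so the width is 3 − 1 = 2 and tw(G) ≤ 2. The edges 2–5–3–7–4–6–1–2 form a cycle, so G is not a tree and its treewidth is at least 2. Combining the bounds, tw(G) = 2.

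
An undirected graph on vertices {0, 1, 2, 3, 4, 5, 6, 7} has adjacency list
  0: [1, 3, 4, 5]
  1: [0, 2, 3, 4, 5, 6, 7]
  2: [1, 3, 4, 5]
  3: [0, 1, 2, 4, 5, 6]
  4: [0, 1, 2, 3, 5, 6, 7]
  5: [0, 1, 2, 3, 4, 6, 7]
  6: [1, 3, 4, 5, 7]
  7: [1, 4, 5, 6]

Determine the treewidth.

4

A width-4 tree decomposition is:
Bags: B1 = {1, 2, 3, 4, 5}  B2 = {1, 3, 4, 5, 6}  B3 = {1, 4, 5, 6, 7}  B4 = {0, 1, 3, 4, 5}
Tree: B1–B2, B2–B3, B2–B4
Each bag holds 5 vertices, so the decomposition has width 4, which upper-bounds the treewidth. On the other hand G contains the 5-clique {0, 1, 3, 4, 5}. A clique must lie in a single bag of any decomposition, so no decomposition can have width below 4. Combining the bounds, tw(G) = 4.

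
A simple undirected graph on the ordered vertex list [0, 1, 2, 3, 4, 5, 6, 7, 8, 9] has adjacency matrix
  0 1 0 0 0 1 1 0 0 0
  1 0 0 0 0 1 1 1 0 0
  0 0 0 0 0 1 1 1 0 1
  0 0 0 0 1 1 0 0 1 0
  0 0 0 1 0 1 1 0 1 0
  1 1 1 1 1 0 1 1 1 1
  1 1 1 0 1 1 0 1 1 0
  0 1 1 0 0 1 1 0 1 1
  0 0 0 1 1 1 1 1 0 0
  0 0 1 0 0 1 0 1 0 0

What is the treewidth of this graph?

A width-3 tree decomposition is:
Bags: B1 = {5, 6, 7, 8}  B2 = {4, 5, 6, 8}  B3 = {2, 5, 6, 7}  B4 = {3, 4, 5, 8}  B5 = {1, 5, 6, 7}  B6 = {2, 5, 7, 9}  B7 = {0, 1, 5, 6}
Tree: B1–B2, B1–B3, B2–B4, B1–B5, B3–B6, B5–B7
Each bag holds 4 vertices, so the decomposition has width 3, which upper-bounds the treewidth. On the other hand G contains the 4-clique {2, 5, 7, 9}. A clique must lie in a single bag of any decomposition, so no decomposition can have width below 3. Hence tw(G) = 3 exactly.

3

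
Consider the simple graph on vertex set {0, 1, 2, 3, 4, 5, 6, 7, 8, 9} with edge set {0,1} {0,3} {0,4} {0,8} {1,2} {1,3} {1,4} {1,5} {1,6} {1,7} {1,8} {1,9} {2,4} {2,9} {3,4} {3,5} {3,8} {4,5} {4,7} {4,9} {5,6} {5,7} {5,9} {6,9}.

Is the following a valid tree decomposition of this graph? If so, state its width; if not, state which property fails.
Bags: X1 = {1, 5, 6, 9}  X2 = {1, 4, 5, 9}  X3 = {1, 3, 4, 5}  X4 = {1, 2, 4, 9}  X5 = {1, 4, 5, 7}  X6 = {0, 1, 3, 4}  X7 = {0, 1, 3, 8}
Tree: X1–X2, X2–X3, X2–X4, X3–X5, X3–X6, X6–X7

Yes; width 3.

Checking the three conditions: (i) the bags cover all of {0, 1, 2, 3, 4, 5, 6, 7, 8, 9}; (ii) for each edge, some bag contains both endpoints; (iii) the bags containing any fixed vertex form a subtree. All hold, so the decomposition is valid with width 4 − 1 = 3.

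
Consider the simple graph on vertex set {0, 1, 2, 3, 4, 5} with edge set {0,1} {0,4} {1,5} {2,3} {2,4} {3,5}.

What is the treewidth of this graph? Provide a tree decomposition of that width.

Treewidth 2.
One such decomposition:
Bags: B1 = {1, 3, 5}  B2 = {1, 2, 3}  B3 = {1, 2, 4}  B4 = {0, 1, 4}
Tree: B1–B2, B2–B3, B3–B4

Each bag holds 3 vertices, so the decomposition has width 2, which upper-bounds the treewidth. For the lower bound, G contains the cycle 1–5–3–2–4–0–1, so G is not a forest; only forests have treewidth ≤ 1, hence tw(G) ≥ 2. Hence tw(G) = 2 exactly.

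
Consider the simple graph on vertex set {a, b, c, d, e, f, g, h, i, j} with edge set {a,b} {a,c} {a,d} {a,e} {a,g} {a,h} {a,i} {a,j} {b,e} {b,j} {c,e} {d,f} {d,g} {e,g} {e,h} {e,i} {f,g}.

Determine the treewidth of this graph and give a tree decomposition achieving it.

Each bag holds 3 vertices, so the decomposition has width 2, which upper-bounds the treewidth. On the other hand G contains the 3-clique {a, d, g}. A clique must lie in a single bag of any decomposition, so no decomposition can have width below 2. Therefore the treewidth is 2.

Treewidth 2.
Bags: B1 = {a, d, g}  B2 = {a, e, g}  B3 = {a, c, e}  B4 = {a, e, h}  B5 = {a, b, e}  B6 = {d, f, g}  B7 = {a, e, i}  B8 = {a, b, j}
Tree: B1–B2, B2–B3, B2–B4, B2–B5, B1–B6, B2–B7, B5–B8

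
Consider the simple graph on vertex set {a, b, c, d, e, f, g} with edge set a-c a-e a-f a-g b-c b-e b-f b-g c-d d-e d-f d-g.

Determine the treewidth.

A width-3 tree decomposition is:
Bags: B1 = {a, b, d, g}  B2 = {a, b, c, d}  B3 = {a, b, d, e}  B4 = {a, b, d, f}
Tree: B1–B2, B2–B3, B3–B4
Each bag holds 4 vertices, so the decomposition has width 3, which upper-bounds the treewidth. For the lower bound: the 4 vertex sets {a,g}, {b,c}, {d}, {e} are disjoint, each induces a connected subgraph, and every pair is joined by at least one edge of G. Contracting each set to a single vertex therefore yields K_{4} as a minor, and since treewidth is minor-monotone, tw(G) ≥ tw(K_{4}) = 3. The upper and lower bounds meet at 3, so that is the treewidth.

3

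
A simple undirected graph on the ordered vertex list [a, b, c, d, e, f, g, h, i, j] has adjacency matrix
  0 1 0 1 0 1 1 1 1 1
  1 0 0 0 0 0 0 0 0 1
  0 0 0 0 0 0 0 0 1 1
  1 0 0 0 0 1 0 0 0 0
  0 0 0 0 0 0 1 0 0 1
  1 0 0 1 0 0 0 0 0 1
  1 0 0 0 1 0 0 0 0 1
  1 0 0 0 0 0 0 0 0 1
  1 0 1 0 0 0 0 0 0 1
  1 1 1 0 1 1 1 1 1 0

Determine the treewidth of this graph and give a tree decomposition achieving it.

Each bag holds 3 vertices, so the decomposition has width 2, which upper-bounds the treewidth. For the lower bound, the 3 vertices {a, d, f} are pairwise adjacent, and any tree decomposition puts a clique entirely inside one bag — forcing width ≥ 2. Combining the bounds, tw(G) = 2.

Treewidth 2.
One such decomposition:
Bags: B1 = {c, i, j}  B2 = {a, i, j}  B3 = {a, b, j}  B4 = {a, f, j}  B5 = {a, g, j}  B6 = {a, h, j}  B7 = {e, g, j}  B8 = {a, d, f}
Tree: B1–B2, B2–B3, B3–B4, B4–B5, B3–B6, B5–B7, B4–B8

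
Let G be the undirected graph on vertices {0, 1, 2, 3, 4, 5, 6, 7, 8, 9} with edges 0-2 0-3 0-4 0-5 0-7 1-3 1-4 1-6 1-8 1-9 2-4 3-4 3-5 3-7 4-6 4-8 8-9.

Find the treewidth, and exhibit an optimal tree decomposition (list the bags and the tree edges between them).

The largest bag has 3 vertices, giving width 2; this decomposition certifies tw(G) ≤ 2. Conversely, {1, 8, 9} is a clique of size 3, and the vertices of any clique must share a bag in every tree decomposition; so some bag has ≥ 3 vertices and tw(G) ≥ 2. The upper and lower bounds meet at 2, so that is the treewidth.

Treewidth 2.
One optimal decomposition is:
Bags: B1 = {1, 4, 8}  B2 = {1, 3, 4}  B3 = {0, 3, 4}  B4 = {0, 2, 4}  B5 = {0, 3, 7}  B6 = {0, 3, 5}  B7 = {1, 4, 6}  B8 = {1, 8, 9}
Tree: B1–B2, B2–B3, B3–B4, B3–B5, B5–B6, B1–B7, B1–B8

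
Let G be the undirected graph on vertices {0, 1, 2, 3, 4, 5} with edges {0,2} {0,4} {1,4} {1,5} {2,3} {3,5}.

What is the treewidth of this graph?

A width-2 tree decomposition is:
Bags: B1 = {0, 2, 4}  B2 = {1, 2, 4}  B3 = {1, 2, 5}  B4 = {2, 3, 5}
Tree: B1–B2, B2–B3, B3–B4
The largest bag has 3 vertices, giving width 2; this decomposition certifies tw(G) ≤ 2. Since 2–0–4–1–5–3–2 is a cycle in G, G is not acyclic. Forests are exactly the graphs of treewidth ≤ 1, so tw(G) ≥ 2. Hence tw(G) = 2 exactly.

2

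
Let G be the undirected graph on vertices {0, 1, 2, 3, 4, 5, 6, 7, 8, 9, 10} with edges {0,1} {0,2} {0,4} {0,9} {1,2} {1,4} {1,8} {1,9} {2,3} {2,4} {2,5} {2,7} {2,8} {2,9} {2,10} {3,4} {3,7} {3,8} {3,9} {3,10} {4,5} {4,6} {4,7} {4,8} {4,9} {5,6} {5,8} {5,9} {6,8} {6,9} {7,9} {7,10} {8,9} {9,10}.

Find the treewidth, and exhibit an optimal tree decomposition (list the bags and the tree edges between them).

Every bag has size at most 5, so the width is 5 − 1 = 4 and tw(G) ≤ 4. On the other hand G contains the 5-clique {2, 3, 7, 9, 10}. A clique must lie in a single bag of any decomposition, so no decomposition can have width below 4. The upper and lower bounds meet at 4, so that is the treewidth.

Treewidth 4.
One optimal decomposition is:
Bags: B1 = {2, 3, 4, 8, 9}  B2 = {1, 2, 4, 8, 9}  B3 = {2, 3, 4, 7, 9}  B4 = {2, 4, 5, 8, 9}  B5 = {2, 3, 7, 9, 10}  B6 = {0, 1, 2, 4, 9}  B7 = {4, 5, 6, 8, 9}
Tree: B1–B2, B1–B3, B2–B4, B3–B5, B2–B6, B4–B7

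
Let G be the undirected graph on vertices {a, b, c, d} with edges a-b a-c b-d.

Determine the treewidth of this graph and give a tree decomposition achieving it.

Treewidth 1.
One optimal decomposition is:
Bags: B1 = {a, b}  B2 = {a, c}  B3 = {b, d}
Tree: B1–B2, B1–B3

Each bag holds 2 vertices, so the decomposition has width 1, which upper-bounds the treewidth. Any graph with an edge has treewidth ≥ 1, and G has the edge a–b. Hence tw(G) = 1 exactly.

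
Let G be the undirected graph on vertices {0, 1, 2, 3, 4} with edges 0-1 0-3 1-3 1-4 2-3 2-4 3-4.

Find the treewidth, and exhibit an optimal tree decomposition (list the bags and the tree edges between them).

Treewidth 2.
One such decomposition:
Bags: B1 = {1, 3, 4}  B2 = {2, 3, 4}  B3 = {0, 1, 3}
Tree: B1–B2, B1–B3

Every bag has size at most 3, so the width is 3 − 1 = 2 and tw(G) ≤ 2. Conversely, {0, 1, 3} is a clique of size 3, and the vertices of any clique must share a bag in every tree decomposition; so some bag has ≥ 3 vertices and tw(G) ≥ 2. Therefore the treewidth is 2.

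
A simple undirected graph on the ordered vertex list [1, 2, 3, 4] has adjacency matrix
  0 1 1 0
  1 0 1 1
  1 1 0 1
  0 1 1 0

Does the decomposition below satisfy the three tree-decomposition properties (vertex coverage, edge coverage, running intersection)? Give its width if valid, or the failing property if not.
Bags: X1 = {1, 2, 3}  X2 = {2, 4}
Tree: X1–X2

No — edge (3,4) lies in no bag.

A tree decomposition must satisfy three properties: every vertex lies in some bag; for every edge, both endpoints lie together in some bag; and for every vertex, the bags containing it form a connected subtree. Here edge (3,4) lies in no bag, so the decomposition is invalid.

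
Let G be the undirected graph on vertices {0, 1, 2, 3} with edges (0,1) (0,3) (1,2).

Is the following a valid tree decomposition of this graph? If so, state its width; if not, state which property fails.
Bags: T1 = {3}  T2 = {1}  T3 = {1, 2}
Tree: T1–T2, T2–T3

A tree decomposition must satisfy three properties: every vertex lies in some bag; for every edge, both endpoints lie together in some bag; and for every vertex, the bags containing it form a connected subtree. Here vertex 0 appears in no bag, so the decomposition is invalid.

No — vertex 0 appears in no bag.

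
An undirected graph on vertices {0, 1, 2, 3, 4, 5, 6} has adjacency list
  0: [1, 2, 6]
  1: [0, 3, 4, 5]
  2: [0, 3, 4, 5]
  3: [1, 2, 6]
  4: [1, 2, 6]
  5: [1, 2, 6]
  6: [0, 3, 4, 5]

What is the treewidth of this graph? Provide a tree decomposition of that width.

Each bag holds 4 vertices, so the decomposition has width 3, which upper-bounds the treewidth. For the lower bound: the 4 vertex sets {2,5}, {4,6}, {1}, {0} are disjoint, each induces a connected subgraph, and every pair is joined by at least one edge of G. Contracting each set to a single vertex therefore yields K_{4} as a minor, and since treewidth is minor-monotone, tw(G) ≥ tw(K_{4}) = 3. Combining the bounds, tw(G) = 3.

Treewidth 3.
Bags: B1 = {1, 2, 5, 6}  B2 = {1, 2, 4, 6}  B3 = {0, 1, 2, 6}  B4 = {1, 2, 3, 6}
Tree: B1–B2, B2–B3, B3–B4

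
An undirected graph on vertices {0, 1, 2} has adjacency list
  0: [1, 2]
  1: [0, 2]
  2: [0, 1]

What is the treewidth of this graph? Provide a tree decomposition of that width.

A single bag containing all 3 vertices is trivially a valid decomposition of width 2. For the lower bound, the 3 vertices {0, 1, 2} are pairwise adjacent, and any tree decomposition puts a clique entirely inside one bag — forcing width ≥ 2. Therefore the treewidth is 2.

Treewidth 2.
Bags: B1 = {0, 1, 2}
Tree: (single bag)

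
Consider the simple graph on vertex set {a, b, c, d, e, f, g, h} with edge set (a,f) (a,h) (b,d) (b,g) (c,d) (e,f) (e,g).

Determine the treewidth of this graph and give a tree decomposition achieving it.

Treewidth 1.
One such decomposition:
Bags: B1 = {c, d}  B2 = {b, d}  B3 = {b, g}  B4 = {e, g}  B5 = {e, f}  B6 = {a, f}  B7 = {a, h}
Tree: B1–B2, B2–B3, B3–B4, B4–B5, B5–B6, B6–B7

Each bag holds 2 vertices, so the decomposition has width 1, which upper-bounds the treewidth. Since G has at least one edge (e.g. c–d), it is not an edgeless graph, so tw(G) ≥ 1. Combining the bounds, tw(G) = 1.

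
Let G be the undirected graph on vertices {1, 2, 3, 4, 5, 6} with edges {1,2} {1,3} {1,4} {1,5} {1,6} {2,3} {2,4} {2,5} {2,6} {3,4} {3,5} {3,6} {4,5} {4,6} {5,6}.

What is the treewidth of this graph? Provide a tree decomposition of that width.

With just one bag of size 6, the width is 6 − 1 = 5, so tw(G) ≤ 5. Conversely, {1, 2, 3, 4, 5, 6} is a clique of size 6, and the vertices of any clique must share a bag in every tree decomposition; so some bag has ≥ 6 vertices and tw(G) ≥ 5. Hence tw(G) = 5 exactly.

Treewidth 5.
Bags: B1 = {1, 2, 3, 4, 5, 6}
Tree: (single bag)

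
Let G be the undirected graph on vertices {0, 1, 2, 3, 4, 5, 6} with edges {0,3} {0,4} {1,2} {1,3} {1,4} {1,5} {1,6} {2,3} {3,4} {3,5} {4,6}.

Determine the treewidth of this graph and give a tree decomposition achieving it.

Treewidth 2.
One optimal decomposition is:
Bags: B1 = {1, 3, 4}  B2 = {1, 4, 6}  B3 = {1, 3, 5}  B4 = {1, 2, 3}  B5 = {0, 3, 4}
Tree: B1–B2, B1–B3, B1–B4, B1–B5

Every bag has size at most 3, so the width is 3 − 1 = 2 and tw(G) ≤ 2. For the lower bound, the 3 vertices {0, 3, 4} are pairwise adjacent, and any tree decomposition puts a clique entirely inside one bag — forcing width ≥ 2. Hence tw(G) = 2 exactly.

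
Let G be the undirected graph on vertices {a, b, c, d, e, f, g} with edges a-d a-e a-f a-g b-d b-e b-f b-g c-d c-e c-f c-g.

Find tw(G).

A width-3 tree decomposition is:
Bags: B1 = {a, b, c, g}  B2 = {a, b, c, d}  B3 = {a, b, c, f}  B4 = {a, b, c, e}
Tree: B1–B2, B2–B3, B3–B4
Each bag holds 4 vertices, so the decomposition has width 3, which upper-bounds the treewidth. For the lower bound: the 4 vertex sets {b,g}, {a,d}, {c}, {f} are disjoint, each induces a connected subgraph, and every pair is joined by at least one edge of G. Contracting each set to a single vertex therefore yields K_{4} as a minor, and since treewidth is minor-monotone, tw(G) ≥ tw(K_{4}) = 3. Therefore the treewidth is 3.

3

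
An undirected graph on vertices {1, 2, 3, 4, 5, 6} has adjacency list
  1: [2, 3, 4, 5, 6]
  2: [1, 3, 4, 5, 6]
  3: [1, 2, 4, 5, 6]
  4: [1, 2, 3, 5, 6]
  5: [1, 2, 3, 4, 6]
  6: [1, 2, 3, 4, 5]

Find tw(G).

5

A width-5 tree decomposition is:
Bags: B1 = {1, 2, 3, 4, 5, 6}
Tree: (single bag)
A single bag containing all 6 vertices is trivially a valid decomposition of width 5. On the other hand G contains the 6-clique {1, 2, 3, 4, 5, 6}. A clique must lie in a single bag of any decomposition, so no decomposition can have width below 5. Combining the bounds, tw(G) = 5.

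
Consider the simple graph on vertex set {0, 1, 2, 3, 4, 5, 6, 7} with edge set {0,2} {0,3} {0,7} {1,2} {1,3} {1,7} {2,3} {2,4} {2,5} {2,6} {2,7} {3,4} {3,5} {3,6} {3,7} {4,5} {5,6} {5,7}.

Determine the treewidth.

3

A width-3 tree decomposition is:
Bags: B1 = {2, 3, 4, 5}  B2 = {2, 3, 5, 6}  B3 = {2, 3, 5, 7}  B4 = {0, 2, 3, 7}  B5 = {1, 2, 3, 7}
Tree: B1–B2, B2–B3, B3–B4, B4–B5
Every bag has size at most 4, so the width is 4 − 1 = 3 and tw(G) ≤ 3. For the lower bound, the 4 vertices {0, 2, 3, 7} are pairwise adjacent, and any tree decomposition puts a clique entirely inside one bag — forcing width ≥ 3. Hence tw(G) = 3 exactly.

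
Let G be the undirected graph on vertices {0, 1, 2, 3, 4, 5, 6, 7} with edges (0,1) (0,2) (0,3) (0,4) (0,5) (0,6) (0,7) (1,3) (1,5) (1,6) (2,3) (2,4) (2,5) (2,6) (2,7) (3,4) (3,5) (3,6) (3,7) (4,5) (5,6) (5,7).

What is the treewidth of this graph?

A width-4 tree decomposition is:
Bags: B1 = {0, 2, 3, 5, 6}  B2 = {0, 2, 3, 5, 7}  B3 = {0, 2, 3, 4, 5}  B4 = {0, 1, 3, 5, 6}
Tree: B1–B2, B2–B3, B1–B4
The largest bag has 5 vertices, giving width 4; this decomposition certifies tw(G) ≤ 4. Conversely, {0, 1, 3, 5, 6} is a clique of size 5, and the vertices of any clique must share a bag in every tree decomposition; so some bag has ≥ 5 vertices and tw(G) ≥ 4. The upper and lower bounds meet at 4, so that is the treewidth.

4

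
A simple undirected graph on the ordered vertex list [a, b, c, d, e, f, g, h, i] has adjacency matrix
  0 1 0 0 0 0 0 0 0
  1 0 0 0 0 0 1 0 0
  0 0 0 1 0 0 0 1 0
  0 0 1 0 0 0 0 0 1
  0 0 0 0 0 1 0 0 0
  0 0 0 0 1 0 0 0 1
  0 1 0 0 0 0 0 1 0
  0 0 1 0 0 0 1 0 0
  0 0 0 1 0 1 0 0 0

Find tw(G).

1

A width-1 tree decomposition is:
Bags: B1 = {e, f}  B2 = {f, i}  B3 = {d, i}  B4 = {c, d}  B5 = {c, h}  B6 = {g, h}  B7 = {b, g}  B8 = {a, b}
Tree: B1–B2, B2–B3, B3–B4, B4–B5, B5–B6, B6–B7, B7–B8
Every bag has size at most 2, so the width is 2 − 1 = 1 and tw(G) ≤ 1. G has an edge, so its treewidth is at least 1. The upper and lower bounds meet at 1, so that is the treewidth.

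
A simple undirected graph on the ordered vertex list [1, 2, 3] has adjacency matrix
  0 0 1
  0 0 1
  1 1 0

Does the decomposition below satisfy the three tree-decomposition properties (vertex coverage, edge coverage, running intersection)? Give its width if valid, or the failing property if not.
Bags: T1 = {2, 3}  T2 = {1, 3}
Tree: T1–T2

Vertex coverage: the bags together contain {1, 2, 3}, the full vertex set. Edge coverage: each edge of G has both endpoints in at least one bag. Running intersection: for every vertex, the bags containing it form a connected subtree. All three properties hold, so this is a valid tree decomposition of width max|bag| − 1 = 1, and hence tw(G) ≤ 1.

Yes; width 1.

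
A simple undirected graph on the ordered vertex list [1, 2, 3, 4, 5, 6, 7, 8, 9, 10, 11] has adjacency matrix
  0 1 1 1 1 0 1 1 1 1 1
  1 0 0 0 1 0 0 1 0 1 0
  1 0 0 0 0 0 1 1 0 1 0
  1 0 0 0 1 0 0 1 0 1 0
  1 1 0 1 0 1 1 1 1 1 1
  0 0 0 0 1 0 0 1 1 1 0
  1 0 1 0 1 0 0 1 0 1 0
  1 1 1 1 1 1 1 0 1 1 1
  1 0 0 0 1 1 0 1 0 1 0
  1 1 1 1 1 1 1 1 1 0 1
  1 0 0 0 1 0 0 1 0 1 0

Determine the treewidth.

4

A width-4 tree decomposition is:
Bags: B1 = {1, 5, 7, 8, 10}  B2 = {1, 5, 8, 9, 10}  B3 = {1, 4, 5, 8, 10}  B4 = {5, 6, 8, 9, 10}  B5 = {1, 5, 8, 10, 11}  B6 = {1, 2, 5, 8, 10}  B7 = {1, 3, 7, 8, 10}
Tree: B1–B2, B2–B3, B2–B4, B2–B5, B5–B6, B1–B7
Every bag has size at most 5, so the width is 5 − 1 = 4 and tw(G) ≤ 4. On the other hand G contains the 5-clique {1, 3, 7, 8, 10}. A clique must lie in a single bag of any decomposition, so no decomposition can have width below 4. Combining the bounds, tw(G) = 4.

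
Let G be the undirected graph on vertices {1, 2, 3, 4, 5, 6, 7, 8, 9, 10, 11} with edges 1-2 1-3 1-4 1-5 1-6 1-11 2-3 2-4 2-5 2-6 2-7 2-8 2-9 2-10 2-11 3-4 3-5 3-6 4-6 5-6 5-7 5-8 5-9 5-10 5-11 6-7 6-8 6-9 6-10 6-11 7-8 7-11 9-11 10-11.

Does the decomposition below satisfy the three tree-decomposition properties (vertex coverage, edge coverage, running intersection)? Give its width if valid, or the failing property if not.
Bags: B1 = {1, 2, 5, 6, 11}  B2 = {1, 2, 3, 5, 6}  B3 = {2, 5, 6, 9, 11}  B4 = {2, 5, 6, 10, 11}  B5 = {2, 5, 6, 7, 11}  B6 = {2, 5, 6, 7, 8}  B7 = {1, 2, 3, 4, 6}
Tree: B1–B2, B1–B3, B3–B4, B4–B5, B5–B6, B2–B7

Every vertex of G appears in some bag (union = {1, 2, 3, 4, 5, 6, 7, 8, 9, 10, 11}); every edge is covered by a bag; and for each vertex v the set of bags containing v is connected in the bag tree. The decomposition is therefore valid. The largest bag has 5 vertices, so the width is 4.

Yes; width 4.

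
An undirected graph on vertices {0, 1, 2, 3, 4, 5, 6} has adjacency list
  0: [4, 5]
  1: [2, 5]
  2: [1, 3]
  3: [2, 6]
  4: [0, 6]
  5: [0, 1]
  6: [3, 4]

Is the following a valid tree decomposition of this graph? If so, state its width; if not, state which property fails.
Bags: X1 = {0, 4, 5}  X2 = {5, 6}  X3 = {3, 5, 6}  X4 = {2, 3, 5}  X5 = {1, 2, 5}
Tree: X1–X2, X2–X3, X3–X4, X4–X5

No — edge (4,6) lies in no bag.

A tree decomposition must satisfy three properties: every vertex lies in some bag; for every edge, both endpoints lie together in some bag; and for every vertex, the bags containing it form a connected subtree. Here edge (4,6) lies in no bag, so the decomposition is invalid.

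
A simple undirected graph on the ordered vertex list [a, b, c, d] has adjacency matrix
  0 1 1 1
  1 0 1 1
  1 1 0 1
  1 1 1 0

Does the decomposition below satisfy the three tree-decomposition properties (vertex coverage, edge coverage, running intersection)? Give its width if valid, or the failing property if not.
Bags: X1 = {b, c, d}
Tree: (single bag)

No — vertex a appears in no bag.

A tree decomposition must satisfy three properties: every vertex lies in some bag; for every edge, both endpoints lie together in some bag; and for every vertex, the bags containing it form a connected subtree. Here vertex a appears in no bag, so the decomposition is invalid.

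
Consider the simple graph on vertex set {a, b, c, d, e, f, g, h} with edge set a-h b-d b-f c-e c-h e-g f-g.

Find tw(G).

1

A width-1 tree decomposition is:
Bags: B1 = {a, h}  B2 = {c, h}  B3 = {c, e}  B4 = {e, g}  B5 = {f, g}  B6 = {b, f}  B7 = {b, d}
Tree: B1–B2, B2–B3, B3–B4, B4–B5, B5–B6, B6–B7
The largest bag has 2 vertices, giving width 1; this decomposition certifies tw(G) ≤ 1. Since G has at least one edge (e.g. a–h), it is not an edgeless graph, so tw(G) ≥ 1. Hence tw(G) = 1 exactly.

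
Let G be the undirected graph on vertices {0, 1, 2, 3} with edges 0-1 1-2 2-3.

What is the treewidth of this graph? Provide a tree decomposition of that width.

Each bag holds 2 vertices, so the decomposition has width 1, which upper-bounds the treewidth. Any graph with an edge has treewidth ≥ 1, and G has the edge 3–2. Hence tw(G) = 1 exactly.

Treewidth 1.
Bags: B1 = {2, 3}  B2 = {1, 2}  B3 = {0, 1}
Tree: B1–B2, B2–B3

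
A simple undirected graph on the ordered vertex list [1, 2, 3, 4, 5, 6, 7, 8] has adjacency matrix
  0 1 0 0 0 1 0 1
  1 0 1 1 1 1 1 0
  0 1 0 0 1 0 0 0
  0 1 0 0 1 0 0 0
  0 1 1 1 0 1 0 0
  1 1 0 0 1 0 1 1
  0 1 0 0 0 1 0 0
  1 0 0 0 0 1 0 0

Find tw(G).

A width-2 tree decomposition is:
Bags: B1 = {2, 3, 5}  B2 = {2, 5, 6}  B3 = {2, 4, 5}  B4 = {1, 2, 6}  B5 = {1, 6, 8}  B6 = {2, 6, 7}
Tree: B1–B2, B2–B3, B2–B4, B4–B5, B2–B6
Every bag has size at most 3, so the width is 3 − 1 = 2 and tw(G) ≤ 2. On the other hand G contains the 3-clique {1, 6, 8}. A clique must lie in a single bag of any decomposition, so no decomposition can have width below 2. The upper and lower bounds meet at 2, so that is the treewidth.

2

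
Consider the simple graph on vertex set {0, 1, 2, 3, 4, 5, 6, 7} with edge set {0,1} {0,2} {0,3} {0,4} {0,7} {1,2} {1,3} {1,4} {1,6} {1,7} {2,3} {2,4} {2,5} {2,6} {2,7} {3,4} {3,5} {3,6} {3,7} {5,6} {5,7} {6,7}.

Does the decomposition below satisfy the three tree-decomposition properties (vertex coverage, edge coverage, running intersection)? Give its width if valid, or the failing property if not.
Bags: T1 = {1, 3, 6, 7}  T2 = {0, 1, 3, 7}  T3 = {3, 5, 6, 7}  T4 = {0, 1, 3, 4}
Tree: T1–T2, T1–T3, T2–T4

A tree decomposition must satisfy three properties: every vertex lies in some bag; for every edge, both endpoints lie together in some bag; and for every vertex, the bags containing it form a connected subtree. Here vertex 2 appears in no bag, so the decomposition is invalid.

No — vertex 2 appears in no bag.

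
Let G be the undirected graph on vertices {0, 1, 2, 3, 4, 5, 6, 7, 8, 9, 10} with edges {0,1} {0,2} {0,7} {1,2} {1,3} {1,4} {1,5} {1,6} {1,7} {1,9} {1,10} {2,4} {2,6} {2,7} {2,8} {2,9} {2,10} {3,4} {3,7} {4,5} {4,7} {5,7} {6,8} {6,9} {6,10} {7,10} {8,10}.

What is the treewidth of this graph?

A width-3 tree decomposition is:
Bags: B1 = {1, 2, 6, 10}  B2 = {1, 2, 7, 10}  B3 = {1, 2, 4, 7}  B4 = {1, 3, 4, 7}  B5 = {1, 4, 5, 7}  B6 = {2, 6, 8, 10}  B7 = {0, 1, 2, 7}  B8 = {1, 2, 6, 9}
Tree: B1–B2, B2–B3, B3–B4, B4–B5, B1–B6, B2–B7, B1–B8
Every bag has size at most 4, so the width is 4 − 1 = 3 and tw(G) ≤ 3. On the other hand G contains the 4-clique {2, 6, 8, 10}. A clique must lie in a single bag of any decomposition, so no decomposition can have width below 3. The upper and lower bounds meet at 3, so that is the treewidth.

3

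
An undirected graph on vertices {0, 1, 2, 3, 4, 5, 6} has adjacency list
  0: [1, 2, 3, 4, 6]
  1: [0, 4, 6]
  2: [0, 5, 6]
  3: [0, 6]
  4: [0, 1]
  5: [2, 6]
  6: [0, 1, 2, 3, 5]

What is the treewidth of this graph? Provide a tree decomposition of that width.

Every bag has size at most 3, so the width is 3 − 1 = 2 and tw(G) ≤ 2. Conversely, {0, 1, 4} is a clique of size 3, and the vertices of any clique must share a bag in every tree decomposition; so some bag has ≥ 3 vertices and tw(G) ≥ 2. The upper and lower bounds meet at 2, so that is the treewidth.

Treewidth 2.
Bags: B1 = {0, 3, 6}  B2 = {0, 2, 6}  B3 = {0, 1, 6}  B4 = {2, 5, 6}  B5 = {0, 1, 4}
Tree: B1–B2, B1–B3, B2–B4, B3–B5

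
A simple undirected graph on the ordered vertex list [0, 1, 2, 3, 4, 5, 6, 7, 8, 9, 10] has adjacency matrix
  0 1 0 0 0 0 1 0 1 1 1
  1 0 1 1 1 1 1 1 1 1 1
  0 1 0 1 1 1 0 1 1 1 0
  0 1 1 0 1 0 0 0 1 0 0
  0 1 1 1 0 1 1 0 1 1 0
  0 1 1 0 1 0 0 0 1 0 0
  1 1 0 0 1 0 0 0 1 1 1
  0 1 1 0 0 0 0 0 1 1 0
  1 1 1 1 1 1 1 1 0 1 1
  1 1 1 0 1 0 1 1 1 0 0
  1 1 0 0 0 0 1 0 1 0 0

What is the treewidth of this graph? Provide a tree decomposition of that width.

Treewidth 4.
One optimal decomposition is:
Bags: B1 = {1, 4, 6, 8, 9}  B2 = {1, 2, 4, 8, 9}  B3 = {1, 2, 7, 8, 9}  B4 = {1, 2, 3, 4, 8}  B5 = {0, 1, 6, 8, 9}  B6 = {1, 2, 4, 5, 8}  B7 = {0, 1, 6, 8, 10}
Tree: B1–B2, B2–B3, B2–B4, B1–B5, B4–B6, B5–B7

Every bag has size at most 5, so the width is 5 − 1 = 4 and tw(G) ≤ 4. On the other hand G contains the 5-clique {0, 1, 6, 8, 9}. A clique must lie in a single bag of any decomposition, so no decomposition can have width below 4. Therefore the treewidth is 4.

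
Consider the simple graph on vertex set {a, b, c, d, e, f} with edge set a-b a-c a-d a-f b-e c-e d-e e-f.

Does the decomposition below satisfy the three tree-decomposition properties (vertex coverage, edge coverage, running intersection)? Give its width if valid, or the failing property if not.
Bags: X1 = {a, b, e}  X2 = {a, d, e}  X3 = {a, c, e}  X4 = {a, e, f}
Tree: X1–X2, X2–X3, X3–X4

Yes; width 2.

Vertex coverage: the bags together contain {a, b, c, d, e, f}, the full vertex set. Edge coverage: each edge of G has both endpoints in at least one bag. Running intersection: for every vertex, the bags containing it form a connected subtree. All three properties hold, so this is a valid tree decomposition of width max|bag| − 1 = 2, and hence tw(G) ≤ 2.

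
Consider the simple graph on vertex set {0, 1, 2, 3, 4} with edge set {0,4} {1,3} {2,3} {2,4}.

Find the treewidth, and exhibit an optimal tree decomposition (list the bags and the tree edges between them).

Treewidth 1.
One optimal decomposition is:
Bags: B1 = {0, 4}  B2 = {2, 4}  B3 = {2, 3}  B4 = {1, 3}
Tree: B1–B2, B2–B3, B3–B4

Every bag has size at most 2, so the width is 2 − 1 = 1 and tw(G) ≤ 1. Since G has at least one edge (e.g. 0–4), it is not an edgeless graph, so tw(G) ≥ 1. The upper and lower bounds meet at 1, so that is the treewidth.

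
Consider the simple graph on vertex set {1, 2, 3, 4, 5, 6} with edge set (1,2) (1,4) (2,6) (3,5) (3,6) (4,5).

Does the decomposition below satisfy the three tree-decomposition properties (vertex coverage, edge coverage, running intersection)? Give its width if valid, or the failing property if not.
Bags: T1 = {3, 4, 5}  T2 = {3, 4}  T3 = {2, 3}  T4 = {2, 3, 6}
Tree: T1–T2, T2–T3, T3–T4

A tree decomposition must satisfy three properties: every vertex lies in some bag; for every edge, both endpoints lie together in some bag; and for every vertex, the bags containing it form a connected subtree. Here vertex 1 appears in no bag, so the decomposition is invalid.

No — vertex 1 appears in no bag.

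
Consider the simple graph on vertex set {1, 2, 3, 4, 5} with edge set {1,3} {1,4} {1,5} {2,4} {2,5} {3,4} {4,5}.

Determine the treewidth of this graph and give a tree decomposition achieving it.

Treewidth 2.
One such decomposition:
Bags: B1 = {1, 4, 5}  B2 = {1, 3, 4}  B3 = {2, 4, 5}
Tree: B1–B2, B1–B3

Every bag has size at most 3, so the width is 3 − 1 = 2 and tw(G) ≤ 2. On the other hand G contains the 3-clique {1, 3, 4}. A clique must lie in a single bag of any decomposition, so no decomposition can have width below 2. Hence tw(G) = 2 exactly.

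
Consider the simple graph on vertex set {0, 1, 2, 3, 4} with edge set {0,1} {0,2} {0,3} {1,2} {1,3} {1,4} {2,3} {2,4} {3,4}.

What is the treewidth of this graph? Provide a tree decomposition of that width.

Treewidth 3.
One optimal decomposition is:
Bags: B1 = {1, 2, 3, 4}  B2 = {0, 1, 2, 3}
Tree: B1–B2

Every bag has size at most 4, so the width is 4 − 1 = 3 and tw(G) ≤ 3. Conversely, {0, 1, 2, 3} is a clique of size 4, and the vertices of any clique must share a bag in every tree decomposition; so some bag has ≥ 4 vertices and tw(G) ≥ 3. Hence tw(G) = 3 exactly.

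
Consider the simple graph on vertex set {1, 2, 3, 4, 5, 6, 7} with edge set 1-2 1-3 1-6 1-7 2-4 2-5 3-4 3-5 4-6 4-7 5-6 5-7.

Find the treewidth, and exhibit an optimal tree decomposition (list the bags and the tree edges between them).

Every bag has size at most 4, so the width is 4 − 1 = 3 and tw(G) ≤ 3. For the lower bound: the 4 vertex sets {1,6}, {2,4}, {5}, {7} are disjoint, each induces a connected subgraph, and every pair is joined by at least one edge of G. Contracting each set to a single vertex therefore yields K_{4} as a minor, and since treewidth is minor-monotone, tw(G) ≥ tw(K_{4}) = 3. The upper and lower bounds meet at 3, so that is the treewidth.

Treewidth 3.
One such decomposition:
Bags: B1 = {1, 4, 5, 6}  B2 = {1, 2, 4, 5}  B3 = {1, 4, 5, 7}  B4 = {1, 3, 4, 5}
Tree: B1–B2, B2–B3, B3–B4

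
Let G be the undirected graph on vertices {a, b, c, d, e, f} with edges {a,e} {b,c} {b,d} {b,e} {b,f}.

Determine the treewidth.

1

A width-1 tree decomposition is:
Bags: B1 = {a, e}  B2 = {b, e}  B3 = {b, d}  B4 = {b, f}  B5 = {b, c}
Tree: B1–B2, B2–B3, B2–B4, B2–B5
The largest bag has 2 vertices, giving width 1; this decomposition certifies tw(G) ≤ 1. Since G has at least one edge (e.g. e–a), it is not an edgeless graph, so tw(G) ≥ 1. Hence tw(G) = 1 exactly.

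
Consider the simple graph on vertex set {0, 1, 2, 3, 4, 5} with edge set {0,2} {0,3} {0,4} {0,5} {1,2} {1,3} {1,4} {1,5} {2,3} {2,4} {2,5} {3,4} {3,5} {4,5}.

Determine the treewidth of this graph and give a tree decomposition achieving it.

Treewidth 4.
Bags: B1 = {1, 2, 3, 4, 5}  B2 = {0, 2, 3, 4, 5}
Tree: B1–B2

The largest bag has 5 vertices, giving width 4; this decomposition certifies tw(G) ≤ 4. On the other hand G contains the 5-clique {0, 2, 3, 4, 5}. A clique must lie in a single bag of any decomposition, so no decomposition can have width below 4. Hence tw(G) = 4 exactly.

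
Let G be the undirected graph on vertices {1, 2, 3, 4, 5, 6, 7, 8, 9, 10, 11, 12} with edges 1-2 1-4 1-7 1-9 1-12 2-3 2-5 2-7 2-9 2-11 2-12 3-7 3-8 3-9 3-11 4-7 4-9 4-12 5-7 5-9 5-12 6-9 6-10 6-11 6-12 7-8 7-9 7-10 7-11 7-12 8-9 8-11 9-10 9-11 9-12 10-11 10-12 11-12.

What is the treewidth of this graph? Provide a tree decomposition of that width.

Treewidth 4.
One optimal decomposition is:
Bags: B1 = {2, 3, 7, 9, 11}  B2 = {2, 7, 9, 11, 12}  B3 = {1, 2, 7, 9, 12}  B4 = {7, 9, 10, 11, 12}  B5 = {3, 7, 8, 9, 11}  B6 = {2, 5, 7, 9, 12}  B7 = {6, 9, 10, 11, 12}  B8 = {1, 4, 7, 9, 12}
Tree: B1–B2, B2–B3, B2–B4, B1–B5, B3–B6, B4–B7, B3–B8

Each bag holds 5 vertices, so the decomposition has width 4, which upper-bounds the treewidth. For the lower bound, the 5 vertices {6, 9, 10, 11, 12} are pairwise adjacent, and any tree decomposition puts a clique entirely inside one bag — forcing width ≥ 4. The upper and lower bounds meet at 4, so that is the treewidth.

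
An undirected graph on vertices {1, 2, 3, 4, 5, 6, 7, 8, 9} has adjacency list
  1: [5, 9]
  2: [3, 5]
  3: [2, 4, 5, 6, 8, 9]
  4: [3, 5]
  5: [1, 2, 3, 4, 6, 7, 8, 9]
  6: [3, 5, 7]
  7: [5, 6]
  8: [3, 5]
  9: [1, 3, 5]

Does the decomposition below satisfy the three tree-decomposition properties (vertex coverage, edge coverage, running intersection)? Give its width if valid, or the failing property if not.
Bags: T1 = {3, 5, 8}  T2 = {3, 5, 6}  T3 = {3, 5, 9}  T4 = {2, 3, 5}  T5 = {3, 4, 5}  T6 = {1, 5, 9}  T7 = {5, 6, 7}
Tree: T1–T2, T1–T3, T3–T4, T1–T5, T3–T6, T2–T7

Yes; width 2.

Vertex coverage: the bags together contain {1, 2, 3, 4, 5, 6, 7, 8, 9}, the full vertex set. Edge coverage: each edge of G has both endpoints in at least one bag. Running intersection: for every vertex, the bags containing it form a connected subtree. All three properties hold, so this is a valid tree decomposition of width max|bag| − 1 = 2, and hence tw(G) ≤ 2.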